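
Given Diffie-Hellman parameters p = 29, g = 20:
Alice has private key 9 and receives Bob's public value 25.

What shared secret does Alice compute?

Step 1: s = B^a mod p = 25^9 mod 29.
  25^1 mod 29 = 25
  25^2 mod 29 = (25 * 25) mod 29 = 16
  25^3 mod 29 = (16 * 25) mod 29 = 23
  25^4 mod 29 = (23 * 25) mod 29 = 24
  25^5 mod 29 = (24 * 25) mod 29 = 20
  25^6 mod 29 = (20 * 25) mod 29 = 7
  25^7 mod 29 = (7 * 25) mod 29 = 1
  25^8 mod 29 = (1 * 25) mod 29 = 25
  25^9 mod 29 = (25 * 25) mod 29 = 16
Result: shared secret = 16.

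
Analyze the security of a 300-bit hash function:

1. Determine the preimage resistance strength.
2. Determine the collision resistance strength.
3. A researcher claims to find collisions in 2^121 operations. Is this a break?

Step 1: Preimage resistance requires brute-force of 2^300 operations.
Step 2: Collision resistance (birthday bound) = 2^(300/2) = 2^150.
Step 3: The claimed attack costs 2^121 operations.
Step 4: Since 2^121 < 2^150, the claimed attack beats the generic birthday bound, so collision resistance is broken.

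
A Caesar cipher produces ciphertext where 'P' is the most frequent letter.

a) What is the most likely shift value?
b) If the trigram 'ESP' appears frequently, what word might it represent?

Step 1: In English, 'E' is the most frequent letter (12.7%).
Step 2: The most frequent ciphertext letter is 'P' (position 15).
Step 3: Shift = (15 - 4) mod 26 = 11.
Step 4: Decrypt 'ESP' by shifting back 11:
  E -> T
  S -> H
  P -> E
Step 5: 'ESP' decrypts to 'THE'.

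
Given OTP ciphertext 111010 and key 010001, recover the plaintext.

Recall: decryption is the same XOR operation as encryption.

Step 1: XOR ciphertext with key:
  Ciphertext: 111010
  Key:        010001
  XOR:        101011
Step 2: Plaintext = 101011 = 43 in decimal.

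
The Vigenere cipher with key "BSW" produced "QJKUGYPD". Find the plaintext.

Step 1: Extend key: BSWBSWBS
Step 2: Decrypt each letter (c - k) mod 26:
  Q(16) - B(1) = (16-1) mod 26 = 15 = P
  J(9) - S(18) = (9-18) mod 26 = 17 = R
  K(10) - W(22) = (10-22) mod 26 = 14 = O
  U(20) - B(1) = (20-1) mod 26 = 19 = T
  G(6) - S(18) = (6-18) mod 26 = 14 = O
  Y(24) - W(22) = (24-22) mod 26 = 2 = C
  P(15) - B(1) = (15-1) mod 26 = 14 = O
  D(3) - S(18) = (3-18) mod 26 = 11 = L
Plaintext: PROTOCOL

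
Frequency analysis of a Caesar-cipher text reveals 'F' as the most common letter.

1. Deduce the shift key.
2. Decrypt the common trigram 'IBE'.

Step 1: In English, 'E' is the most frequent letter (12.7%).
Step 2: The most frequent ciphertext letter is 'F' (position 5).
Step 3: Shift = (5 - 4) mod 26 = 1.
Step 4: Decrypt 'IBE' by shifting back 1:
  I -> H
  B -> A
  E -> D
Step 5: 'IBE' decrypts to 'HAD'.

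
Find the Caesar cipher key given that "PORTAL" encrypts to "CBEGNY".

Step 1: Compare first letters: P (position 15) -> C (position 2).
Step 2: Shift = (2 - 15) mod 26 = 13.
The shift value is 13.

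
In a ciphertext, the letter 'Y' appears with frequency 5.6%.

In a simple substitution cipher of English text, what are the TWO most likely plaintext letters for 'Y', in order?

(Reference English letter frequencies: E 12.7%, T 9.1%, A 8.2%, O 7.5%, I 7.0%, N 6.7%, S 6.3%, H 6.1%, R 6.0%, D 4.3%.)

Step 1: Observed frequency of 'Y' is 5.6%.
Step 2: Compute distances to each reference frequency and sort:
  R (6.0%): difference = 0.4% <-- BEST
  H (6.1%): difference = 0.5% <-- RUNNER-UP
  S (6.3%): difference = 0.7%
  N (6.7%): difference = 1.1%
  D (4.3%): difference = 1.3%
Step 3: Most likely is 'R' (6.0%, diff 0.4%); second most likely is 'H' (6.1%, diff 0.5%).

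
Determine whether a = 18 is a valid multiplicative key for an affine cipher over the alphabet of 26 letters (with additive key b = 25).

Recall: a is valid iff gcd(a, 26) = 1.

Step 1: Compute gcd(18, 26).
Step 2: gcd(18, 26) = 2.
Since gcd = 2 != 1, 18 shares a common factor with 26, so it cannot be used.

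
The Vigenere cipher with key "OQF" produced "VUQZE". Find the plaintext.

Step 1: Extend key: OQFOQ
Step 2: Decrypt each letter (c - k) mod 26:
  V(21) - O(14) = (21-14) mod 26 = 7 = H
  U(20) - Q(16) = (20-16) mod 26 = 4 = E
  Q(16) - F(5) = (16-5) mod 26 = 11 = L
  Z(25) - O(14) = (25-14) mod 26 = 11 = L
  E(4) - Q(16) = (4-16) mod 26 = 14 = O
Plaintext: HELLO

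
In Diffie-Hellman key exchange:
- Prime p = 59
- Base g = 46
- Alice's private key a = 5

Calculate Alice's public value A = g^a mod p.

Step 1: A = g^a mod p = 46^5 mod 59.
  46^1 mod 59 = 46
  46^2 mod 59 = (46 * 46) mod 59 = 51
  46^3 mod 59 = (51 * 46) mod 59 = 45
  46^4 mod 59 = (45 * 46) mod 59 = 5
  46^5 mod 59 = (5 * 46) mod 59 = 53
Result: A = 53.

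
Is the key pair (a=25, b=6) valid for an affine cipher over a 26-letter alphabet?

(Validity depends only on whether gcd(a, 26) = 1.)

Step 1: Compute gcd(25, 26).
Step 2: gcd(25, 26) = 1.
Since gcd = 1, 25 is coprime with 26, so it is a valid key.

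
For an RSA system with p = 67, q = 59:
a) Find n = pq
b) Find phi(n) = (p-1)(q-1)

Step 1: n = p * q = 67 * 59 = 3953.
Step 2: phi(n) = (p-1)(q-1) = 66 * 58 = 3828.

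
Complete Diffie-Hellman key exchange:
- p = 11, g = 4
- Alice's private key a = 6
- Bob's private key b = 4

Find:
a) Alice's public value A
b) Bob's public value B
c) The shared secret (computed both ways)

Step 1: A = g^a mod p = 4^6 mod 11 = 4.
Step 2: B = g^b mod p = 4^4 mod 11 = 3.
Step 3: Alice computes s = B^a mod p = 3^6 mod 11 = 3.
Step 4: Bob computes s = A^b mod p = 4^4 mod 11 = 3.
Both sides agree: shared secret = 3.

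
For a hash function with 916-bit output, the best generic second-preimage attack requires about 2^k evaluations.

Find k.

Step 1: The hash has a 916-bit output.
Step 2: Second-preimage resistance means: given a specific input x, it should be infeasible to find a different y with h(y) = h(x).
With a 916-bit output, a generic search for a second preimage costs about 2^916 evaluations (each trial matches the fixed target with probability 2^-916).
Step 3: Security level = 916 bits.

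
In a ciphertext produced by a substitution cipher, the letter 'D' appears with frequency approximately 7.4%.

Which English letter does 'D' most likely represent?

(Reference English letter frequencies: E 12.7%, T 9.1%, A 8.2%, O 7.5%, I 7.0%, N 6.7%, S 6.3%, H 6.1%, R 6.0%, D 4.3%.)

Step 1: The observed frequency is 7.4%.
Step 2: Compare with English frequencies:
  E: 12.7% (difference: 5.3%)
  T: 9.1% (difference: 1.7%)
  A: 8.2% (difference: 0.8%)
  O: 7.5% (difference: 0.1%) <-- closest
  I: 7.0% (difference: 0.4%)
  N: 6.7% (difference: 0.7%)
  S: 6.3% (difference: 1.1%)
  H: 6.1% (difference: 1.3%)
  R: 6.0% (difference: 1.4%)
  D: 4.3% (difference: 3.1%)
Step 3: 'D' most likely represents 'O' (frequency 7.5%).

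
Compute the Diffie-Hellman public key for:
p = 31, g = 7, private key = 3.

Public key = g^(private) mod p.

Step 1: A = g^a mod p = 7^3 mod 31.
  7^1 mod 31 = 7
  7^2 mod 31 = (7 * 7) mod 31 = 18
  7^3 mod 31 = (18 * 7) mod 31 = 2
Result: A = 2.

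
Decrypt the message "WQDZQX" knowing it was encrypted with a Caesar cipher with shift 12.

Step 1: Reverse the shift by subtracting 12 from each letter position.
  W (position 22) -> position (22-12) mod 26 = 10 -> K
  Q (position 16) -> position (16-12) mod 26 = 4 -> E
  D (position 3) -> position (3-12) mod 26 = 17 -> R
  Z (position 25) -> position (25-12) mod 26 = 13 -> N
  Q (position 16) -> position (16-12) mod 26 = 4 -> E
  X (position 23) -> position (23-12) mod 26 = 11 -> L
Decrypted message: KERNEL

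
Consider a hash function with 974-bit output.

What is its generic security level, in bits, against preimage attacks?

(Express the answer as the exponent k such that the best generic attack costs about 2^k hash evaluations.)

Step 1: The hash has a 974-bit output.
Step 2: Preimage resistance means: given a digest h(x), it should be infeasible to find any input that hashes to it.
With a 974-bit output there are 2^974 possible digests, so a generic brute-force preimage search costs about 2^974 evaluations.
Step 3: Security level = 974 bits.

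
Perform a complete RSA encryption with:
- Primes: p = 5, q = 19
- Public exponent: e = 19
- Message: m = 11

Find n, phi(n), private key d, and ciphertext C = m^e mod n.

Step 1: n = 5 * 19 = 95.
Step 2: phi(n) = (5-1)(19-1) = 4 * 18 = 72.
Step 3: Find d = 19^(-1) mod 72 = 19.
  Verify: 19 * 19 = 361 = 1 (mod 72).
Step 4: C = 11^19 mod 95 = 11.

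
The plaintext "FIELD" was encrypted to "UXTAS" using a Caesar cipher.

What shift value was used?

Step 1: Compare first letters: F (position 5) -> U (position 20).
Step 2: Shift = (20 - 5) mod 26 = 15.
The shift value is 15.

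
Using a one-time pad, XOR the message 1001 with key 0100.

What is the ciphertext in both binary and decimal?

Step 1: Write out the XOR operation bit by bit:
  Message: 1001
  Key:     0100
  XOR:     1101
Step 2: Convert to decimal: 1101 = 13.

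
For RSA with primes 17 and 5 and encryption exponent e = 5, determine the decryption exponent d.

Step 1: n = 17 * 5 = 85.
Step 2: phi(n) = 16 * 4 = 64.
Step 3: Find d such that 5 * d = 1 (mod 64).
Step 4: d = 5^(-1) mod 64 = 13.
Verification: 5 * 13 = 65 = 1 * 64 + 1.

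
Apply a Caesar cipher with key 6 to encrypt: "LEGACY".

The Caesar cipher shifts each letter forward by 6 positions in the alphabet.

Step 1: For each letter, shift forward by 6 positions (mod 26).
  L (position 11) -> position (11+6) mod 26 = 17 -> R
  E (position 4) -> position (4+6) mod 26 = 10 -> K
  G (position 6) -> position (6+6) mod 26 = 12 -> M
  A (position 0) -> position (0+6) mod 26 = 6 -> G
  C (position 2) -> position (2+6) mod 26 = 8 -> I
  Y (position 24) -> position (24+6) mod 26 = 4 -> E
Result: RKMGIE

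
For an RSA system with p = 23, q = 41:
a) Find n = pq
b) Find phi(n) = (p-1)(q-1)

Step 1: n = p * q = 23 * 41 = 943.
Step 2: phi(n) = (p-1)(q-1) = 22 * 40 = 880.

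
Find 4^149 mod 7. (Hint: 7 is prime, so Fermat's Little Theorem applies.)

Step 1: Since 7 is prime, by Fermat's Little Theorem: 4^6 = 1 (mod 7).
Step 2: Reduce exponent: 149 mod 6 = 5.
Step 3: So 4^149 = 4^5 (mod 7).
Step 4: 4^5 mod 7 = 2.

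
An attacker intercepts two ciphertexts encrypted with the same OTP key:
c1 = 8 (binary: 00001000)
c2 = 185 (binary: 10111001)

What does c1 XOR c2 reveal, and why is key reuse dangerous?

Step 1: c1 XOR c2 = (m1 XOR k) XOR (m2 XOR k).
Step 2: By XOR associativity/commutativity: = m1 XOR m2 XOR k XOR k = m1 XOR m2.
Step 3: 00001000 XOR 10111001 = 10110001 = 177.
Step 4: The key cancels out! An attacker learns m1 XOR m2 = 177, revealing the relationship between plaintexts.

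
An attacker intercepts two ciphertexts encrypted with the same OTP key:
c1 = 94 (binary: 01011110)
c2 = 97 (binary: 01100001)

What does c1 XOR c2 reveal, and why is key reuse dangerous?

Step 1: c1 XOR c2 = (m1 XOR k) XOR (m2 XOR k).
Step 2: By XOR associativity/commutativity: = m1 XOR m2 XOR k XOR k = m1 XOR m2.
Step 3: 01011110 XOR 01100001 = 00111111 = 63.
Step 4: The key cancels out! An attacker learns m1 XOR m2 = 63, revealing the relationship between plaintexts.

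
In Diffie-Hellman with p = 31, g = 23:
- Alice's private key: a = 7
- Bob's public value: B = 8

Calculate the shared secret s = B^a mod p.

Step 1: s = B^a mod p = 8^7 mod 31.
  8^1 mod 31 = 8
  8^2 mod 31 = (8 * 8) mod 31 = 2
  8^3 mod 31 = (2 * 8) mod 31 = 16
  8^4 mod 31 = (16 * 8) mod 31 = 4
  8^5 mod 31 = (4 * 8) mod 31 = 1
  8^6 mod 31 = (1 * 8) mod 31 = 8
  8^7 mod 31 = (8 * 8) mod 31 = 2
Result: shared secret = 2.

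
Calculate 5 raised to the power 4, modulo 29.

Step 1: Compute 5^4 mod 29 step by step, reducing modulo 29 at each step.
  5^1 mod 29 = 5
  5^2 mod 29 = (5 * 5) mod 29 = 25
  5^3 mod 29 = (25 * 5) mod 29 = 9
  5^4 mod 29 = (9 * 5) mod 29 = 16
Step 2: Result = 16.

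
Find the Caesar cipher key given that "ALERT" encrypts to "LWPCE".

Step 1: Compare first letters: A (position 0) -> L (position 11).
Step 2: Shift = (11 - 0) mod 26 = 11.
The shift value is 11.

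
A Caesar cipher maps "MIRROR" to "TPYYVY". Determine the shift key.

Step 1: Compare first letters: M (position 12) -> T (position 19).
Step 2: Shift = (19 - 12) mod 26 = 7.
The shift value is 7.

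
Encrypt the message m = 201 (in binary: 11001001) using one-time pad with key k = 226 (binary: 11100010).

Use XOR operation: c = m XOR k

Step 1: Write out the XOR operation bit by bit:
  Message: 11001001
  Key:     11100010
  XOR:     00101011
Step 2: Convert to decimal: 00101011 = 43.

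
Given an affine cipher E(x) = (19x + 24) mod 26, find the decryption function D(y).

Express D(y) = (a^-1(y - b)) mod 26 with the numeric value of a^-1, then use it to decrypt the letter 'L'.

Step 1: Find a^-1, the modular inverse of 19 mod 26.
Step 2: We need 19 * a^-1 = 1 (mod 26).
Step 3: 19 * 11 = 209 = 8 * 26 + 1, so a^-1 = 11.
Step 4: D(y) = 11(y - 24) mod 26.
Step 5: Apply to 'L' (y = 11): D(11) = 11 * (11 - 24) mod 26 = 11 * -13 mod 26 = 13 -> 'N'.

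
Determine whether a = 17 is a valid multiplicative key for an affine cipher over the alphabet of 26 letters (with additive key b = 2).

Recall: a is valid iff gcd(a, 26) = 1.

Step 1: Compute gcd(17, 26).
Step 2: gcd(17, 26) = 1.
Since gcd = 1, 17 is coprime with 26, so it is a valid key.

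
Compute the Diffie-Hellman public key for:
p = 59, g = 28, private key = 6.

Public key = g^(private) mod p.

Step 1: A = g^a mod p = 28^6 mod 59.
  28^1 mod 59 = 28
  28^2 mod 59 = (28 * 28) mod 59 = 17
  28^3 mod 59 = (17 * 28) mod 59 = 4
  28^4 mod 59 = (4 * 28) mod 59 = 53
  28^5 mod 59 = (53 * 28) mod 59 = 9
  28^6 mod 59 = (9 * 28) mod 59 = 16
Result: A = 16.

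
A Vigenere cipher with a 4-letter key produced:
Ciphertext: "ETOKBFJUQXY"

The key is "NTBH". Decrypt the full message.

Step 1: Key 'NTBH' has length 4. Extended key: NTBHNTBHNTB
Step 2: Decrypt each position:
  E(4) - N(13) = 17 = R
  T(19) - T(19) = 0 = A
  O(14) - B(1) = 13 = N
  K(10) - H(7) = 3 = D
  B(1) - N(13) = 14 = O
  F(5) - T(19) = 12 = M
  J(9) - B(1) = 8 = I
  U(20) - H(7) = 13 = N
  Q(16) - N(13) = 3 = D
  X(23) - T(19) = 4 = E
  Y(24) - B(1) = 23 = X
Plaintext: RANDOMINDEX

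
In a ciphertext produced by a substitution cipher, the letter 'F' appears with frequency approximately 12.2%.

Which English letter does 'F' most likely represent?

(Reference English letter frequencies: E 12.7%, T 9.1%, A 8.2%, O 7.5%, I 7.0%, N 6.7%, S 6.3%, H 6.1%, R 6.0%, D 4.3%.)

Step 1: The observed frequency is 12.2%.
Step 2: Compare with English frequencies:
  E: 12.7% (difference: 0.5%) <-- closest
  T: 9.1% (difference: 3.1%)
  A: 8.2% (difference: 4.0%)
  O: 7.5% (difference: 4.7%)
  I: 7.0% (difference: 5.2%)
  N: 6.7% (difference: 5.5%)
  S: 6.3% (difference: 5.9%)
  H: 6.1% (difference: 6.1%)
  R: 6.0% (difference: 6.2%)
  D: 4.3% (difference: 7.9%)
Step 3: 'F' most likely represents 'E' (frequency 12.7%).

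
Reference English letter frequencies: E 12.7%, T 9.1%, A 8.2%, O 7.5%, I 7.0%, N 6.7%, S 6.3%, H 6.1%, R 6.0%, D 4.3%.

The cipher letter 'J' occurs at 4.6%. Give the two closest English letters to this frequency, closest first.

Step 1: Observed frequency of 'J' is 4.6%.
Step 2: Compute distances to each reference frequency and sort:
  D (4.3%): difference = 0.3% <-- BEST
  R (6.0%): difference = 1.4% <-- RUNNER-UP
  H (6.1%): difference = 1.5%
  S (6.3%): difference = 1.7%
  N (6.7%): difference = 2.1%
Step 3: Most likely is 'D' (4.3%, diff 0.3%); second most likely is 'R' (6.0%, diff 1.4%).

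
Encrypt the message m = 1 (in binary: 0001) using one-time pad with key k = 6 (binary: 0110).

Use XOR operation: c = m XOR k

Step 1: Write out the XOR operation bit by bit:
  Message: 0001
  Key:     0110
  XOR:     0111
Step 2: Convert to decimal: 0111 = 7.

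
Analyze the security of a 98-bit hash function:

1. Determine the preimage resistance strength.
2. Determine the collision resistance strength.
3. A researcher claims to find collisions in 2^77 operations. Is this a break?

Step 1: Preimage resistance requires brute-force of 2^98 operations.
Step 2: Collision resistance (birthday bound) = 2^(98/2) = 2^49.
Step 3: The claimed attack costs 2^77 operations.
Step 4: Since 2^77 >= 2^49, the claimed attack is no faster than the generic birthday attack, so this does not break collision resistance.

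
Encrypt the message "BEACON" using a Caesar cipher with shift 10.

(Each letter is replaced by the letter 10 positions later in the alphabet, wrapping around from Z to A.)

Step 1: For each letter, shift forward by 10 positions (mod 26).
  B (position 1) -> position (1+10) mod 26 = 11 -> L
  E (position 4) -> position (4+10) mod 26 = 14 -> O
  A (position 0) -> position (0+10) mod 26 = 10 -> K
  C (position 2) -> position (2+10) mod 26 = 12 -> M
  O (position 14) -> position (14+10) mod 26 = 24 -> Y
  N (position 13) -> position (13+10) mod 26 = 23 -> X
Result: LOKMYX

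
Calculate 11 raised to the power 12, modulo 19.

Step 1: Compute 11^12 mod 19 step by step, reducing modulo 19 at each step.
  11^1 mod 19 = 11
  11^2 mod 19 = (11 * 11) mod 19 = 7
  11^3 mod 19 = (7 * 11) mod 19 = 1
  11^4 mod 19 = (1 * 11) mod 19 = 11
  11^5 mod 19 = (11 * 11) mod 19 = 7
  11^6 mod 19 = (7 * 11) mod 19 = 1
  11^7 mod 19 = (1 * 11) mod 19 = 11
  11^8 mod 19 = (11 * 11) mod 19 = 7
  11^9 mod 19 = (7 * 11) mod 19 = 1
  11^10 mod 19 = (1 * 11) mod 19 = 11
  11^11 mod 19 = (11 * 11) mod 19 = 7
  11^12 mod 19 = (7 * 11) mod 19 = 1
Step 2: Result = 1.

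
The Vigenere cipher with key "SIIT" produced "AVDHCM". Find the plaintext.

Step 1: Extend key: SIITSI
Step 2: Decrypt each letter (c - k) mod 26:
  A(0) - S(18) = (0-18) mod 26 = 8 = I
  V(21) - I(8) = (21-8) mod 26 = 13 = N
  D(3) - I(8) = (3-8) mod 26 = 21 = V
  H(7) - T(19) = (7-19) mod 26 = 14 = O
  C(2) - S(18) = (2-18) mod 26 = 10 = K
  M(12) - I(8) = (12-8) mod 26 = 4 = E
Plaintext: INVOKE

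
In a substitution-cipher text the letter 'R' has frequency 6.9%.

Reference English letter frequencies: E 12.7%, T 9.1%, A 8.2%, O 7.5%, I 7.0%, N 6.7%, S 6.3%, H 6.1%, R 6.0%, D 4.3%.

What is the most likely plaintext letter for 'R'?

Step 1: The observed frequency is 6.9%.
Step 2: Compare with English frequencies:
  E: 12.7% (difference: 5.8%)
  T: 9.1% (difference: 2.2%)
  A: 8.2% (difference: 1.3%)
  O: 7.5% (difference: 0.6%)
  I: 7.0% (difference: 0.1%) <-- closest
  N: 6.7% (difference: 0.2%)
  S: 6.3% (difference: 0.6%)
  H: 6.1% (difference: 0.8%)
  R: 6.0% (difference: 0.9%)
  D: 4.3% (difference: 2.6%)
Step 3: 'R' most likely represents 'I' (frequency 7.0%).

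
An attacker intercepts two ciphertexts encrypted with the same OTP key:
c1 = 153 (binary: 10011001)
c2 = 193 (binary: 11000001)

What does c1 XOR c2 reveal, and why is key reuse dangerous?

Step 1: c1 XOR c2 = (m1 XOR k) XOR (m2 XOR k).
Step 2: By XOR associativity/commutativity: = m1 XOR m2 XOR k XOR k = m1 XOR m2.
Step 3: 10011001 XOR 11000001 = 01011000 = 88.
Step 4: The key cancels out! An attacker learns m1 XOR m2 = 88, revealing the relationship between plaintexts.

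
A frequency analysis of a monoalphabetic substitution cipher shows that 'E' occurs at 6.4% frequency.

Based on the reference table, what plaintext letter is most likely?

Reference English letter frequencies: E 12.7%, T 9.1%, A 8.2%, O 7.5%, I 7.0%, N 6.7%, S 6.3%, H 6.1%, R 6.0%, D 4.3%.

Step 1: The observed frequency is 6.4%.
Step 2: Compare with English frequencies:
  E: 12.7% (difference: 6.3%)
  T: 9.1% (difference: 2.7%)
  A: 8.2% (difference: 1.8%)
  O: 7.5% (difference: 1.1%)
  I: 7.0% (difference: 0.6%)
  N: 6.7% (difference: 0.3%)
  S: 6.3% (difference: 0.1%) <-- closest
  H: 6.1% (difference: 0.3%)
  R: 6.0% (difference: 0.4%)
  D: 4.3% (difference: 2.1%)
Step 3: 'E' most likely represents 'S' (frequency 6.3%).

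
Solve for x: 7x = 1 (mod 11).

Step 1: We need x such that 7 * x = 1 (mod 11).
Step 2: Using the extended Euclidean algorithm or trial:
  7 * 8 = 56 = 5 * 11 + 1.
Step 3: Since 56 mod 11 = 1, the inverse is x = 8.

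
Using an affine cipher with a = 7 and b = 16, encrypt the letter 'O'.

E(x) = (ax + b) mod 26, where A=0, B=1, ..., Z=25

Step 1: Convert 'O' to number: x = 14.
Step 2: E(14) = (7 * 14 + 16) mod 26 = 114 mod 26 = 10.
Step 3: Convert 10 back to letter: K.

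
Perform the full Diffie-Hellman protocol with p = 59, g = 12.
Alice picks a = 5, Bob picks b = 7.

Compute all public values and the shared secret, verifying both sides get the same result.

Step 1: A = g^a mod p = 12^5 mod 59 = 29.
Step 2: B = g^b mod p = 12^7 mod 59 = 46.
Step 3: Alice computes s = B^a mod p = 46^5 mod 59 = 53.
Step 4: Bob computes s = A^b mod p = 29^7 mod 59 = 53.
Both sides agree: shared secret = 53.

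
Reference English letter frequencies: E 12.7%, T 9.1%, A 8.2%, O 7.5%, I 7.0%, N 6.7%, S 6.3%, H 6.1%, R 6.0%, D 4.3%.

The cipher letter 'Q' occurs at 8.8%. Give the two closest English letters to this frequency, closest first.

Step 1: Observed frequency of 'Q' is 8.8%.
Step 2: Compute distances to each reference frequency and sort:
  T (9.1%): difference = 0.3% <-- BEST
  A (8.2%): difference = 0.6% <-- RUNNER-UP
  O (7.5%): difference = 1.3%
  I (7.0%): difference = 1.8%
  N (6.7%): difference = 2.1%
Step 3: Most likely is 'T' (9.1%, diff 0.3%); second most likely is 'A' (8.2%, diff 0.6%).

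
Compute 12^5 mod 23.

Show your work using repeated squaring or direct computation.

Step 1: Compute 12^5 mod 23 step by step, reducing modulo 23 at each step.
  12^1 mod 23 = 12
  12^2 mod 23 = (12 * 12) mod 23 = 6
  12^3 mod 23 = (6 * 12) mod 23 = 3
  12^4 mod 23 = (3 * 12) mod 23 = 13
  12^5 mod 23 = (13 * 12) mod 23 = 18
Step 2: Result = 18.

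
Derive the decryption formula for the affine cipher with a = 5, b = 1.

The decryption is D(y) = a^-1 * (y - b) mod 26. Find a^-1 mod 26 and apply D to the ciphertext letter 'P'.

Step 1: Find a^-1, the modular inverse of 5 mod 26.
Step 2: We need 5 * a^-1 = 1 (mod 26).
Step 3: 5 * 21 = 105 = 4 * 26 + 1, so a^-1 = 21.
Step 4: D(y) = 21(y - 1) mod 26.
Step 5: Apply to 'P' (y = 15): D(15) = 21 * (15 - 1) mod 26 = 21 * 14 mod 26 = 8 -> 'I'.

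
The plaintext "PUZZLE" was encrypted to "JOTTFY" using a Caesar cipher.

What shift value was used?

Step 1: Compare first letters: P (position 15) -> J (position 9).
Step 2: Shift = (9 - 15) mod 26 = 20.
The shift value is 20.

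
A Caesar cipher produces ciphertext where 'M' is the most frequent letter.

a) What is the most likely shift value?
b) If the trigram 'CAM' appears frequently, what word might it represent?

Step 1: In English, 'E' is the most frequent letter (12.7%).
Step 2: The most frequent ciphertext letter is 'M' (position 12).
Step 3: Shift = (12 - 4) mod 26 = 8.
Step 4: Decrypt 'CAM' by shifting back 8:
  C -> U
  A -> S
  M -> E
Step 5: 'CAM' decrypts to 'USE'.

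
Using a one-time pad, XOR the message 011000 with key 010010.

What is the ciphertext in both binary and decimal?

Step 1: Write out the XOR operation bit by bit:
  Message: 011000
  Key:     010010
  XOR:     001010
Step 2: Convert to decimal: 001010 = 10.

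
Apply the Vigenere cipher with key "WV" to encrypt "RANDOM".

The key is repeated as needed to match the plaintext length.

Step 1: Repeat key to match plaintext length:
  Plaintext: RANDOM
  Key:       WVWVWV
Step 2: Encrypt each letter:
  R(17) + W(22) = (17+22) mod 26 = 13 = N
  A(0) + V(21) = (0+21) mod 26 = 21 = V
  N(13) + W(22) = (13+22) mod 26 = 9 = J
  D(3) + V(21) = (3+21) mod 26 = 24 = Y
  O(14) + W(22) = (14+22) mod 26 = 10 = K
  M(12) + V(21) = (12+21) mod 26 = 7 = H
Ciphertext: NVJYKH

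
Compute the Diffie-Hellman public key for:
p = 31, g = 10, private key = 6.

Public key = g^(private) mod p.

Step 1: A = g^a mod p = 10^6 mod 31.
  10^1 mod 31 = 10
  10^2 mod 31 = (10 * 10) mod 31 = 7
  10^3 mod 31 = (7 * 10) mod 31 = 8
  10^4 mod 31 = (8 * 10) mod 31 = 18
  10^5 mod 31 = (18 * 10) mod 31 = 25
  10^6 mod 31 = (25 * 10) mod 31 = 2
Result: A = 2.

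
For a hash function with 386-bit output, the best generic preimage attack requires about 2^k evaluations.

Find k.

Step 1: The hash has a 386-bit output.
Step 2: Preimage resistance means: given a digest h(x), it should be infeasible to find any input that hashes to it.
With a 386-bit output there are 2^386 possible digests, so a generic brute-force preimage search costs about 2^386 evaluations.
Step 3: Security level = 386 bits.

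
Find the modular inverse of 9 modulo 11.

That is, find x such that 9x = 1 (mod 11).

Step 1: We need x such that 9 * x = 1 (mod 11).
Step 2: Using the extended Euclidean algorithm or trial:
  9 * 5 = 45 = 4 * 11 + 1.
Step 3: Since 45 mod 11 = 1, the inverse is x = 5.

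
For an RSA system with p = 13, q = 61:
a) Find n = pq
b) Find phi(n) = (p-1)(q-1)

Step 1: n = p * q = 13 * 61 = 793.
Step 2: phi(n) = (p-1)(q-1) = 12 * 60 = 720.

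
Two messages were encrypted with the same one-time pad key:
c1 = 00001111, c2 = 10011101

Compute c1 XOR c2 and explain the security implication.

Step 1: c1 XOR c2 = (m1 XOR k) XOR (m2 XOR k).
Step 2: By XOR associativity/commutativity: = m1 XOR m2 XOR k XOR k = m1 XOR m2.
Step 3: 00001111 XOR 10011101 = 10010010 = 146.
Step 4: The key cancels out! An attacker learns m1 XOR m2 = 146, revealing the relationship between plaintexts.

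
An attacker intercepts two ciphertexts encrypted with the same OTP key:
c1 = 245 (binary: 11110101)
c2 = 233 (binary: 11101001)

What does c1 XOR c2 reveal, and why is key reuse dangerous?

Step 1: c1 XOR c2 = (m1 XOR k) XOR (m2 XOR k).
Step 2: By XOR associativity/commutativity: = m1 XOR m2 XOR k XOR k = m1 XOR m2.
Step 3: 11110101 XOR 11101001 = 00011100 = 28.
Step 4: The key cancels out! An attacker learns m1 XOR m2 = 28, revealing the relationship between plaintexts.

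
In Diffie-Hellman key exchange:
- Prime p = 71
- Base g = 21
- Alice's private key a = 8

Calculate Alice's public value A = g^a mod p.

Step 1: A = g^a mod p = 21^8 mod 71.
  21^1 mod 71 = 21
  21^2 mod 71 = (21 * 21) mod 71 = 15
  21^3 mod 71 = (15 * 21) mod 71 = 31
  21^4 mod 71 = (31 * 21) mod 71 = 12
  21^5 mod 71 = (12 * 21) mod 71 = 39
  21^6 mod 71 = (39 * 21) mod 71 = 38
  21^7 mod 71 = (38 * 21) mod 71 = 17
  21^8 mod 71 = (17 * 21) mod 71 = 2
Result: A = 2.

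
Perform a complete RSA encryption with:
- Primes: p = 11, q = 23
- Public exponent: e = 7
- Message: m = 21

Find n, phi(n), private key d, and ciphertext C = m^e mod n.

Step 1: n = 11 * 23 = 253.
Step 2: phi(n) = (11-1)(23-1) = 10 * 22 = 220.
Step 3: Find d = 7^(-1) mod 220 = 63.
  Verify: 7 * 63 = 441 = 1 (mod 220).
Step 4: C = 21^7 mod 253 = 10.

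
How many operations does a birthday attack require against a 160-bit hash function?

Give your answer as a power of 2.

Step 1: The birthday paradox gives collision probability ~50% after sqrt(2^n) = 2^(n/2) hashes.
Step 2: For 160-bit output: 2^(160/2) = 2^80.
Step 3: Approximately 2^80 hash computations needed.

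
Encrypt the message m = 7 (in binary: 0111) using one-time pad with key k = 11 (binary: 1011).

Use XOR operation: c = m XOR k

Step 1: Write out the XOR operation bit by bit:
  Message: 0111
  Key:     1011
  XOR:     1100
Step 2: Convert to decimal: 1100 = 12.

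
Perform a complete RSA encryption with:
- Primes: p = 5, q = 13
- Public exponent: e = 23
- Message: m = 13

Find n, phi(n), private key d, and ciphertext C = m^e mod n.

Step 1: n = 5 * 13 = 65.
Step 2: phi(n) = (5-1)(13-1) = 4 * 12 = 48.
Step 3: Find d = 23^(-1) mod 48 = 23.
  Verify: 23 * 23 = 529 = 1 (mod 48).
Step 4: C = 13^23 mod 65 = 52.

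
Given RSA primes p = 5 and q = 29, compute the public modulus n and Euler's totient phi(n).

Step 1: n = p * q = 5 * 29 = 145.
Step 2: phi(n) = (p-1)(q-1) = 4 * 28 = 112.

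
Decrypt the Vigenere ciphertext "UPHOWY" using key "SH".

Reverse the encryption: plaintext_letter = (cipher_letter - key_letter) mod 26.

Step 1: Extend key: SHSHSH
Step 2: Decrypt each letter (c - k) mod 26:
  U(20) - S(18) = (20-18) mod 26 = 2 = C
  P(15) - H(7) = (15-7) mod 26 = 8 = I
  H(7) - S(18) = (7-18) mod 26 = 15 = P
  O(14) - H(7) = (14-7) mod 26 = 7 = H
  W(22) - S(18) = (22-18) mod 26 = 4 = E
  Y(24) - H(7) = (24-7) mod 26 = 17 = R
Plaintext: CIPHER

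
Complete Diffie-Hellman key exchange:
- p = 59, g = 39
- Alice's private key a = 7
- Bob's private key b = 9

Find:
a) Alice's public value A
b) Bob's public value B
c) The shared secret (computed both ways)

Step 1: A = g^a mod p = 39^7 mod 59 = 44.
Step 2: B = g^b mod p = 39^9 mod 59 = 18.
Step 3: Alice computes s = B^a mod p = 18^7 mod 59 = 42.
Step 4: Bob computes s = A^b mod p = 44^9 mod 59 = 42.
Both sides agree: shared secret = 42.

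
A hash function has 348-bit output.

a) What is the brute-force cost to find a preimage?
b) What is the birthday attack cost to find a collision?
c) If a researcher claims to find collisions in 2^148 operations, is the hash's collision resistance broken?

Step 1: Preimage resistance requires brute-force of 2^348 operations.
Step 2: Collision resistance (birthday bound) = 2^(348/2) = 2^174.
Step 3: The claimed attack costs 2^148 operations.
Step 4: Since 2^148 < 2^174, the claimed attack beats the generic birthday bound, so collision resistance is broken.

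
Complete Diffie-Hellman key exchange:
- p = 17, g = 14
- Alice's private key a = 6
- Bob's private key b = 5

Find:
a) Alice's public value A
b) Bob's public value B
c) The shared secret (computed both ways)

Step 1: A = g^a mod p = 14^6 mod 17 = 15.
Step 2: B = g^b mod p = 14^5 mod 17 = 12.
Step 3: Alice computes s = B^a mod p = 12^6 mod 17 = 2.
Step 4: Bob computes s = A^b mod p = 15^5 mod 17 = 2.
Both sides agree: shared secret = 2.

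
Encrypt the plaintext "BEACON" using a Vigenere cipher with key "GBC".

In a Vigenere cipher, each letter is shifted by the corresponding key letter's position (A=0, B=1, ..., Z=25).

Step 1: Repeat key to match plaintext length:
  Plaintext: BEACON
  Key:       GBCGBC
Step 2: Encrypt each letter:
  B(1) + G(6) = (1+6) mod 26 = 7 = H
  E(4) + B(1) = (4+1) mod 26 = 5 = F
  A(0) + C(2) = (0+2) mod 26 = 2 = C
  C(2) + G(6) = (2+6) mod 26 = 8 = I
  O(14) + B(1) = (14+1) mod 26 = 15 = P
  N(13) + C(2) = (13+2) mod 26 = 15 = P
Ciphertext: HFCIPP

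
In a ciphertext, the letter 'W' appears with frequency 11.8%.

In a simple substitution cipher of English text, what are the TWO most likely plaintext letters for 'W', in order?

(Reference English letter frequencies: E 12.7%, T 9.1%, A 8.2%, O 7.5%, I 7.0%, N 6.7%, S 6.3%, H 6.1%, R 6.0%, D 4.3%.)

Step 1: Observed frequency of 'W' is 11.8%.
Step 2: Compute distances to each reference frequency and sort:
  E (12.7%): difference = 0.9% <-- BEST
  T (9.1%): difference = 2.7% <-- RUNNER-UP
  A (8.2%): difference = 3.6%
  O (7.5%): difference = 4.3%
  I (7.0%): difference = 4.8%
Step 3: Most likely is 'E' (12.7%, diff 0.9%); second most likely is 'T' (9.1%, diff 2.7%).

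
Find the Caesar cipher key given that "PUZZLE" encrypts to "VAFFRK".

Step 1: Compare first letters: P (position 15) -> V (position 21).
Step 2: Shift = (21 - 15) mod 26 = 6.
The shift value is 6.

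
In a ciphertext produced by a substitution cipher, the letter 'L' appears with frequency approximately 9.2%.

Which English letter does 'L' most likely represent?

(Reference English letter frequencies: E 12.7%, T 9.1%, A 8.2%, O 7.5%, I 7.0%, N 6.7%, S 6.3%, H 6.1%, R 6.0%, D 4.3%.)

Step 1: The observed frequency is 9.2%.
Step 2: Compare with English frequencies:
  E: 12.7% (difference: 3.5%)
  T: 9.1% (difference: 0.1%) <-- closest
  A: 8.2% (difference: 1.0%)
  O: 7.5% (difference: 1.7%)
  I: 7.0% (difference: 2.2%)
  N: 6.7% (difference: 2.5%)
  S: 6.3% (difference: 2.9%)
  H: 6.1% (difference: 3.1%)
  R: 6.0% (difference: 3.2%)
  D: 4.3% (difference: 4.9%)
Step 3: 'L' most likely represents 'T' (frequency 9.1%).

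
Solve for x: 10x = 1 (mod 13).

Step 1: We need x such that 10 * x = 1 (mod 13).
Step 2: Using the extended Euclidean algorithm or trial:
  10 * 4 = 40 = 3 * 13 + 1.
Step 3: Since 40 mod 13 = 1, the inverse is x = 4.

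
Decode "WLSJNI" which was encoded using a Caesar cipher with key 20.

Step 1: Reverse the shift by subtracting 20 from each letter position.
  W (position 22) -> position (22-20) mod 26 = 2 -> C
  L (position 11) -> position (11-20) mod 26 = 17 -> R
  S (position 18) -> position (18-20) mod 26 = 24 -> Y
  J (position 9) -> position (9-20) mod 26 = 15 -> P
  N (position 13) -> position (13-20) mod 26 = 19 -> T
  I (position 8) -> position (8-20) mod 26 = 14 -> O
Decrypted message: CRYPTO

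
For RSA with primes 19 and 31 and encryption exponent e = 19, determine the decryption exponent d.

Step 1: n = 19 * 31 = 589.
Step 2: phi(n) = 18 * 30 = 540.
Step 3: Find d such that 19 * d = 1 (mod 540).
Step 4: d = 19^(-1) mod 540 = 199.
Verification: 19 * 199 = 3781 = 7 * 540 + 1.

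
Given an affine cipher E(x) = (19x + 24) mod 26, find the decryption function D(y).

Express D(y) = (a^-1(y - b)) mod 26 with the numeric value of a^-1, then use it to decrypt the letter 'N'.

Step 1: Find a^-1, the modular inverse of 19 mod 26.
Step 2: We need 19 * a^-1 = 1 (mod 26).
Step 3: 19 * 11 = 209 = 8 * 26 + 1, so a^-1 = 11.
Step 4: D(y) = 11(y - 24) mod 26.
Step 5: Apply to 'N' (y = 13): D(13) = 11 * (13 - 24) mod 26 = 11 * -11 mod 26 = 9 -> 'J'.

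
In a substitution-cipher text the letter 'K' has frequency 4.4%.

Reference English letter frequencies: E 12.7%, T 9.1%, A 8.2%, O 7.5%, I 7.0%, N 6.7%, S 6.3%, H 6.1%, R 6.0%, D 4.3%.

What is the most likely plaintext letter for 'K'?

Step 1: The observed frequency is 4.4%.
Step 2: Compare with English frequencies:
  E: 12.7% (difference: 8.3%)
  T: 9.1% (difference: 4.7%)
  A: 8.2% (difference: 3.8%)
  O: 7.5% (difference: 3.1%)
  I: 7.0% (difference: 2.6%)
  N: 6.7% (difference: 2.3%)
  S: 6.3% (difference: 1.9%)
  H: 6.1% (difference: 1.7%)
  R: 6.0% (difference: 1.6%)
  D: 4.3% (difference: 0.1%) <-- closest
Step 3: 'K' most likely represents 'D' (frequency 4.3%).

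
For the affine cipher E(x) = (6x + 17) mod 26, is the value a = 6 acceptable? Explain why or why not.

Step 1: Compute gcd(6, 26).
Step 2: gcd(6, 26) = 2.
Since gcd = 2 != 1, 6 shares a common factor with 26, so it cannot be used.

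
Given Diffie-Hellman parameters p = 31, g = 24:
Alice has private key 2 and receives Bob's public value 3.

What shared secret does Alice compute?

Step 1: s = B^a mod p = 3^2 mod 31.
  3^1 mod 31 = 3
  3^2 mod 31 = (3 * 3) mod 31 = 9
Result: shared secret = 9.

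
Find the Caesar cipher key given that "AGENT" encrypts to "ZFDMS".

Step 1: Compare first letters: A (position 0) -> Z (position 25).
Step 2: Shift = (25 - 0) mod 26 = 25.
The shift value is 25.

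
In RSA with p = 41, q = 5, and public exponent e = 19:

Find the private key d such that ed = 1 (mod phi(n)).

Step 1: n = 41 * 5 = 205.
Step 2: phi(n) = 40 * 4 = 160.
Step 3: Find d such that 19 * d = 1 (mod 160).
Step 4: d = 19^(-1) mod 160 = 59.
Verification: 19 * 59 = 1121 = 7 * 160 + 1.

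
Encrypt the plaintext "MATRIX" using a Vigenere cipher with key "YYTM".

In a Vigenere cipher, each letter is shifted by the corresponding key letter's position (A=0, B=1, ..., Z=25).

Step 1: Repeat key to match plaintext length:
  Plaintext: MATRIX
  Key:       YYTMYY
Step 2: Encrypt each letter:
  M(12) + Y(24) = (12+24) mod 26 = 10 = K
  A(0) + Y(24) = (0+24) mod 26 = 24 = Y
  T(19) + T(19) = (19+19) mod 26 = 12 = M
  R(17) + M(12) = (17+12) mod 26 = 3 = D
  I(8) + Y(24) = (8+24) mod 26 = 6 = G
  X(23) + Y(24) = (23+24) mod 26 = 21 = V
Ciphertext: KYMDGV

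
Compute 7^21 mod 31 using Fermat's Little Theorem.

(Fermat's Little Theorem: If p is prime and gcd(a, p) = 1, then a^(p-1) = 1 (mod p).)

Step 1: Since 31 is prime, by Fermat's Little Theorem: 7^30 = 1 (mod 31).
Step 2: Reduce exponent: 21 mod 30 = 21.
Step 3: So 7^21 = 7^21 (mod 31).
Step 4: 7^21 mod 31 = 4.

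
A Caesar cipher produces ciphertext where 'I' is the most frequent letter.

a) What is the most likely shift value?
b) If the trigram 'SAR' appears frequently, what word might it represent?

Step 1: In English, 'E' is the most frequent letter (12.7%).
Step 2: The most frequent ciphertext letter is 'I' (position 8).
Step 3: Shift = (8 - 4) mod 26 = 4.
Step 4: Decrypt 'SAR' by shifting back 4:
  S -> O
  A -> W
  R -> N
Step 5: 'SAR' decrypts to 'OWN'.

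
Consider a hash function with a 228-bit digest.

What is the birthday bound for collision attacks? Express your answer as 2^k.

Step 1: The birthday paradox gives collision probability ~50% after sqrt(2^n) = 2^(n/2) hashes.
Step 2: For 228-bit output: 2^(228/2) = 2^114.
Step 3: Approximately 2^114 hash computations needed.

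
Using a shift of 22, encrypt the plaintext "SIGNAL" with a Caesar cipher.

Step 1: For each letter, shift forward by 22 positions (mod 26).
  S (position 18) -> position (18+22) mod 26 = 14 -> O
  I (position 8) -> position (8+22) mod 26 = 4 -> E
  G (position 6) -> position (6+22) mod 26 = 2 -> C
  N (position 13) -> position (13+22) mod 26 = 9 -> J
  A (position 0) -> position (0+22) mod 26 = 22 -> W
  L (position 11) -> position (11+22) mod 26 = 7 -> H
Result: OECJWH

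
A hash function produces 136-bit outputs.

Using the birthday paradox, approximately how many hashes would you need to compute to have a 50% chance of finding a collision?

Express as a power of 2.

Step 1: The birthday paradox gives collision probability ~50% after sqrt(2^n) = 2^(n/2) hashes.
Step 2: For 136-bit output: 2^(136/2) = 2^68.
Step 3: Approximately 2^68 hash computations needed.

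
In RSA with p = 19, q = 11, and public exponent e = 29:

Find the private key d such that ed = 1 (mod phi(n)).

Step 1: n = 19 * 11 = 209.
Step 2: phi(n) = 18 * 10 = 180.
Step 3: Find d such that 29 * d = 1 (mod 180).
Step 4: d = 29^(-1) mod 180 = 149.
Verification: 29 * 149 = 4321 = 24 * 180 + 1.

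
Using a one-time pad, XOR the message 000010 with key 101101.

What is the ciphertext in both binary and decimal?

Step 1: Write out the XOR operation bit by bit:
  Message: 000010
  Key:     101101
  XOR:     101111
Step 2: Convert to decimal: 101111 = 47.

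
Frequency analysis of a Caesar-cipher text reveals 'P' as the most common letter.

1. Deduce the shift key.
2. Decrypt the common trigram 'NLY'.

Step 1: In English, 'E' is the most frequent letter (12.7%).
Step 2: The most frequent ciphertext letter is 'P' (position 15).
Step 3: Shift = (15 - 4) mod 26 = 11.
Step 4: Decrypt 'NLY' by shifting back 11:
  N -> C
  L -> A
  Y -> N
Step 5: 'NLY' decrypts to 'CAN'.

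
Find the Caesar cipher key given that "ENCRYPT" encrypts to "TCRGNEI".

Step 1: Compare first letters: E (position 4) -> T (position 19).
Step 2: Shift = (19 - 4) mod 26 = 15.
The shift value is 15.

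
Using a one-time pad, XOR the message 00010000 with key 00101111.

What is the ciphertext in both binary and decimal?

Step 1: Write out the XOR operation bit by bit:
  Message: 00010000
  Key:     00101111
  XOR:     00111111
Step 2: Convert to decimal: 00111111 = 63.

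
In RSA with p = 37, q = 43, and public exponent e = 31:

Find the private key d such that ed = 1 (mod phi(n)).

Step 1: n = 37 * 43 = 1591.
Step 2: phi(n) = 36 * 42 = 1512.
Step 3: Find d such that 31 * d = 1 (mod 1512).
Step 4: d = 31^(-1) mod 1512 = 439.
Verification: 31 * 439 = 13609 = 9 * 1512 + 1.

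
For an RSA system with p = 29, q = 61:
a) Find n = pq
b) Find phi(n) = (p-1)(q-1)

Step 1: n = p * q = 29 * 61 = 1769.
Step 2: phi(n) = (p-1)(q-1) = 28 * 60 = 1680.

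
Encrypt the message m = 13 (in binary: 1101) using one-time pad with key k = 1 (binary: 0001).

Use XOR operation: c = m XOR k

Step 1: Write out the XOR operation bit by bit:
  Message: 1101
  Key:     0001
  XOR:     1100
Step 2: Convert to decimal: 1100 = 12.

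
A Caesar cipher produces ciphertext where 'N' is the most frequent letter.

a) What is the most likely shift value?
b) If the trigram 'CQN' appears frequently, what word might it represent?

Step 1: In English, 'E' is the most frequent letter (12.7%).
Step 2: The most frequent ciphertext letter is 'N' (position 13).
Step 3: Shift = (13 - 4) mod 26 = 9.
Step 4: Decrypt 'CQN' by shifting back 9:
  C -> T
  Q -> H
  N -> E
Step 5: 'CQN' decrypts to 'THE'.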